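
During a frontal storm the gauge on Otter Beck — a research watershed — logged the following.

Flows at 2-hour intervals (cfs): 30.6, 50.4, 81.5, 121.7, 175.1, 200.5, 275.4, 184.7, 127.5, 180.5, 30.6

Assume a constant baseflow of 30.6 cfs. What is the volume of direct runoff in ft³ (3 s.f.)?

Direct-runoff ordinates (Q − Q_b): 0.0, 19.8, 50.9, 91.1, 144.5, 169.9, 244.8, 154.1, 96.9, 149.9, 0.0 cfs.
ΣQ_DR = 1122 cfs.
With Δt = 2 h = 7200 s, V = ΣQ_DR · Δt = 1122 × 7200 = 8.08 × 10^6 ft³.

V ≈ 8.08 × 10^6 ft³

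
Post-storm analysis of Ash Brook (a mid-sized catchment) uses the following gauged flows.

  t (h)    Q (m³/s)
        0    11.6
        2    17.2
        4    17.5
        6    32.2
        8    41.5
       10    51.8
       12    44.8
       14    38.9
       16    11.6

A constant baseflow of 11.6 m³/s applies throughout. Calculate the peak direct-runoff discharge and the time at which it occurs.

Subtracting baseflow gives direct-runoff ordinates: 0.0, 5.6, 5.9, 20.6, 29.9, 40.2, 33.2, 27.3, 0.0 m³/s.
The maximum is 40.2 m³/s, occurring at the reading for t = 10 h.

Q_p = 40.2 m³/s at t = 10 h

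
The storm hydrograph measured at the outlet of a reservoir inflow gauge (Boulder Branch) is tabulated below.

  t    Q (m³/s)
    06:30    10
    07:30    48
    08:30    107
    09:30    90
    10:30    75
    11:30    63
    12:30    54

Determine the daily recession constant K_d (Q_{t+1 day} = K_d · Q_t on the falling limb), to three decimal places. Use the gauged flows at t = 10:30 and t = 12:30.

Between t = 10:30 and t = 12:30 the flow falls from 75 to 54 m³/s over 2×1 h = 2 h.
Per-interval ratio K = (54/75)^(1/2) = 0.8485; K_d = K^(24/1) = 0.019.

K_d ≈ 0.019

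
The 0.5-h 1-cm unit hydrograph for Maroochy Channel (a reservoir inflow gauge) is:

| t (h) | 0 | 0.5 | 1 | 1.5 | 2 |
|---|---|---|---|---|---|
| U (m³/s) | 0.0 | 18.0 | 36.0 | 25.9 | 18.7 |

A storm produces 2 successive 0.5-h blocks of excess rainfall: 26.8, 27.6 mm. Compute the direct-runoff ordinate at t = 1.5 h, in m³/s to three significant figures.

By discrete convolution, Q_j = Σ (P_i / 10 mm) · U_{j−i}.
At t = 1.5 h (j=3): Q = (26.8/10)·25.9 + (27.6/10)·36.0 = 169 m³/s.

Q ≈ 169 m³/s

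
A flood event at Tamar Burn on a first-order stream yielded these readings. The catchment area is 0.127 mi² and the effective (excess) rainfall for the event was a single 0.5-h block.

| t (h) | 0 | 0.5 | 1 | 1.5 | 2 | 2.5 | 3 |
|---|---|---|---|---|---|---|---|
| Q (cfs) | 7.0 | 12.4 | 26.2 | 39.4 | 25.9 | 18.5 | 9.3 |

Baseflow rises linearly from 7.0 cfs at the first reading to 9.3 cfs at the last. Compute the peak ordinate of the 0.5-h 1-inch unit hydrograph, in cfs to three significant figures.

U_p ≈ 62.7 cfs

Direct runoff: 0.00, 5.02, 18.43, 31.25, 17.37, 9.58, 0.00 cfs; ΣQ_DR = 81.65 cfs, peak = 31.25 cfs.
Runoff depth d = ΣQ_DR·Δt / A = 81.65 × 1800 / (0.127 mi²) = 0.4981 in.
The 1-inch UH is the DRH scaled by (1 in)/d, so U_p = 31.25 × 1/0.4981 = 62.7 cfs.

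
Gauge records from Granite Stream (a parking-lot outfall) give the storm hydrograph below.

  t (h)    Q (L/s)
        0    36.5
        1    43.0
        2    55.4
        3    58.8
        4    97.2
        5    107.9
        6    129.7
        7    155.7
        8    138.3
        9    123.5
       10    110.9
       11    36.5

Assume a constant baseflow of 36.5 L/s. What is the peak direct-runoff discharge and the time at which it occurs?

Q_p = 119.2 L/s at t = 7 h

Subtracting baseflow gives direct-runoff ordinates: 0.0, 6.5, 18.9, 22.3, 60.7, 71.4, 93.2, 119.2, 101.8, 87.0, 74.4, 0.0 L/s.
The maximum is 119.2 L/s, occurring at the reading for t = 7 h.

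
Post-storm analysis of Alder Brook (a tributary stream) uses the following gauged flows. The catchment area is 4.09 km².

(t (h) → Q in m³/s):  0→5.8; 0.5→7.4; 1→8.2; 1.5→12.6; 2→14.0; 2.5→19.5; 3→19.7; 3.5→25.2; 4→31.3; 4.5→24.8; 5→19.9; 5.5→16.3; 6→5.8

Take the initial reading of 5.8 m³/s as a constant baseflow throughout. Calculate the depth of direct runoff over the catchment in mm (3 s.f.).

Direct runoff: 0.0, 1.6, 2.4, 6.8, 8.2, 13.7, 13.9, 19.4, 25.5, 19.0, 14.1, 10.5, 0.0 m³/s; ΣQ_DR = 135.1 m³/s.
V = ΣQ_DR · Δt = 135.1 × 1800 s = 2.432 × 10^5 m³.
Over A = 4.09 km², depth = V / A = 59.5 mm.

d ≈ 59.5 mm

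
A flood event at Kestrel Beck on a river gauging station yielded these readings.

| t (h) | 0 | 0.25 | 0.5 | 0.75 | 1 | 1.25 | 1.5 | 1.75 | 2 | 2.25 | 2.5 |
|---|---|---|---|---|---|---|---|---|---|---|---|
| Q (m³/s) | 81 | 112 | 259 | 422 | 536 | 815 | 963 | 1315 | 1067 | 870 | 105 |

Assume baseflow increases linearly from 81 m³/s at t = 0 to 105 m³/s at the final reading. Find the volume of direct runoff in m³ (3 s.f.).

Direct-runoff ordinates (Q − Q_b): 0.00, 28.60, 173.20, 333.80, 445.40, 722.00, 867.60, 1217.20, 966.80, 767.40, 0.00 m³/s.
ΣQ_DR = 5522 m³/s.
With Δt = 0.25 h = 900 s, V = ΣQ_DR · Δt = 5522 × 900 = 4.97 × 10^6 m³.

V ≈ 4.97 × 10^6 m³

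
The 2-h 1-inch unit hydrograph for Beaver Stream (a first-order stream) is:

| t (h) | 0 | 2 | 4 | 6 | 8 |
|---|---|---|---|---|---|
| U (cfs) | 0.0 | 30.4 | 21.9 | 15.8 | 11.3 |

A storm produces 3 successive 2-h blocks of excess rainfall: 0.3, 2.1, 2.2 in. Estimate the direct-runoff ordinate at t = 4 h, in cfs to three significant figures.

By discrete convolution, Q_j = Σ (P_i / 1 in) · U_{j−i}.
At t = 4 h (j=2): Q = (0.3/1)·21.9 + (2.1/1)·30.4 + (2.2/1)·0.0 = 70.4 cfs.

Q ≈ 70.4 cfs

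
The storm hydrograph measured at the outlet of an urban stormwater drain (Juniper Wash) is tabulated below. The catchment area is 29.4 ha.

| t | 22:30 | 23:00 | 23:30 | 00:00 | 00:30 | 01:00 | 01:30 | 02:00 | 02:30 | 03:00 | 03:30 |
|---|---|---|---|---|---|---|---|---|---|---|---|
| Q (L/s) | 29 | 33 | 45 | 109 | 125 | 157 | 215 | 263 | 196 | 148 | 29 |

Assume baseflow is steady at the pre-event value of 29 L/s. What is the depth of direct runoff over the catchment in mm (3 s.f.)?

Direct runoff: 0.0, 4.0, 16.0, 80.0, 96.0, 128.0, 186.0, 234.0, 167.0, 119.0, 0.0 L/s; ΣQ_DR = 1030 L/s.
V = ΣQ_DR · Δt = 1030 × 1800 s = 1.854 × 10^6 L.
Over A = 29.4 ha, depth = V / A = 6.31 mm.

d ≈ 6.31 mm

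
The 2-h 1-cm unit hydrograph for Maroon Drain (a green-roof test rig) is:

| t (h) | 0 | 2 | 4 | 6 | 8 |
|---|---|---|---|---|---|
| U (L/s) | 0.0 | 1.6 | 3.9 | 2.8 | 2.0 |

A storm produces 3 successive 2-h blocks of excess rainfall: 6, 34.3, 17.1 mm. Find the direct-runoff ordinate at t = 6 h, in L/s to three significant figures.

Q ≈ 17.8 L/s

By discrete convolution, Q_j = Σ (P_i / 10 mm) · U_{j−i}.
At t = 6 h (j=3): Q = (6/10)·2.8 + (34.3/10)·3.9 + (17.1/10)·1.6 = 17.8 L/s.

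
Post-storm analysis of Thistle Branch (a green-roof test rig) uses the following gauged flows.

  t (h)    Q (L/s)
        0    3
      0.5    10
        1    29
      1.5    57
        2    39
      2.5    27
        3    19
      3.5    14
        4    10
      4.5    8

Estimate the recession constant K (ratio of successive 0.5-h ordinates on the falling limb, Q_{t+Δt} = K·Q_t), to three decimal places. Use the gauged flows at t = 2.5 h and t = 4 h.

Using the recession-limb readings at t = 2.5 h and t = 4 h: Q falls from 27 to 10 L/s over 3 intervals.
K = (Q₂/Q₁)^(1/3) = (10/27)^(1/3) = 0.718.

K ≈ 0.718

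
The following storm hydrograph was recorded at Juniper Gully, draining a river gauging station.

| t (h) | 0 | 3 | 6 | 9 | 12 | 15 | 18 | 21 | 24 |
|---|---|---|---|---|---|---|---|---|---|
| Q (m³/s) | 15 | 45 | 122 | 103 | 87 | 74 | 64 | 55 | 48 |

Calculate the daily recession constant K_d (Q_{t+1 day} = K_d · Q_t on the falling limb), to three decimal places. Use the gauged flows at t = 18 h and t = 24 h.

K_d ≈ 0.316

Between t = 18 h and t = 24 h the flow falls from 64 to 48 m³/s over 2×3 h = 6 h.
Per-interval ratio K = (48/64)^(1/2) = 0.8660; K_d = K^(24/3) = 0.316.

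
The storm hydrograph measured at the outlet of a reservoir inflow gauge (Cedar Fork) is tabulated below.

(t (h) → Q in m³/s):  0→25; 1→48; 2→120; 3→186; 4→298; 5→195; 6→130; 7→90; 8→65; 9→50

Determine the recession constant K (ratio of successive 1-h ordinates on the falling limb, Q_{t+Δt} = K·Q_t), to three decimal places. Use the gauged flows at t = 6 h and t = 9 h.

K ≈ 0.727

Using the recession-limb readings at t = 6 h and t = 9 h: Q falls from 130 to 50 m³/s over 3 intervals.
K = (Q₂/Q₁)^(1/3) = (50/130)^(1/3) = 0.727.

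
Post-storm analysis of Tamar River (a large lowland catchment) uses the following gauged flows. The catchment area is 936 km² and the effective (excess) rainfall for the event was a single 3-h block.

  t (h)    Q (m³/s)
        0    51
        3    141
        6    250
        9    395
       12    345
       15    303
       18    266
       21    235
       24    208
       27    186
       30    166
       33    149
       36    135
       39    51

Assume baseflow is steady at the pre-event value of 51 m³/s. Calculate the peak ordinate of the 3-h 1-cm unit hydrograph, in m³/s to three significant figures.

Direct runoff: 0.0, 90.0, 199.0, 344.0, 294.0, 252.0, 215.0, 184.0, 157.0, 135.0, 115.0, 98.0, 84.0, 0.0 m³/s; ΣQ_DR = 2167 m³/s, peak = 344.0 m³/s.
Runoff depth d = ΣQ_DR·Δt / A = 2167 × 10800 / (936 km²) = 25.00 mm.
The 1-cm UH is the DRH scaled by (10 mm)/d, so U_p = 344.0 × 10/25.00 = 138 m³/s.

U_p ≈ 138 m³/s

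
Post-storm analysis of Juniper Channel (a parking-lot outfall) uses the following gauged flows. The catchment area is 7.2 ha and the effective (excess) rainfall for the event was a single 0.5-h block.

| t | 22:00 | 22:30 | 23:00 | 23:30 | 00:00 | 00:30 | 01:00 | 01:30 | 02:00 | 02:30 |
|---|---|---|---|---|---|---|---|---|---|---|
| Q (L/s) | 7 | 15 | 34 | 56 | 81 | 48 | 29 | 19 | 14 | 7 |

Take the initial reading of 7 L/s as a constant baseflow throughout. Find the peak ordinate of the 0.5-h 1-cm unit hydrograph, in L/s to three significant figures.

U_p ≈ 123 L/s

Direct runoff: 0.0, 8.0, 27.0, 49.0, 74.0, 41.0, 22.0, 12.0, 7.0, 0.0 L/s; ΣQ_DR = 240.0 L/s, peak = 74.0 L/s.
Runoff depth d = ΣQ_DR·Δt / A = 240.0 × 1800 / (7.2 ha) = 6.000 mm.
The 1-cm UH is the DRH scaled by (10 mm)/d, so U_p = 74.0 × 10/6.000 = 123 L/s.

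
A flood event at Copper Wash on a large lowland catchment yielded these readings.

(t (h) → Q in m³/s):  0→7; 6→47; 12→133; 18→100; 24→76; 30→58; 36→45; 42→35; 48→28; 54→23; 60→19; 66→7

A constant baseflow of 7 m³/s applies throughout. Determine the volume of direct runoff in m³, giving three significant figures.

V ≈ 1.07 × 10^7 m³

Direct-runoff ordinates (Q − Q_b): 0.0, 40.0, 126.0, 93.0, 69.0, 51.0, 38.0, 28.0, 21.0, 16.0, 12.0, 0.0 m³/s.
ΣQ_DR = 494.0 m³/s.
With Δt = 6 h = 21600 s, V = ΣQ_DR · Δt = 494.0 × 21600 = 1.07 × 10^7 m³.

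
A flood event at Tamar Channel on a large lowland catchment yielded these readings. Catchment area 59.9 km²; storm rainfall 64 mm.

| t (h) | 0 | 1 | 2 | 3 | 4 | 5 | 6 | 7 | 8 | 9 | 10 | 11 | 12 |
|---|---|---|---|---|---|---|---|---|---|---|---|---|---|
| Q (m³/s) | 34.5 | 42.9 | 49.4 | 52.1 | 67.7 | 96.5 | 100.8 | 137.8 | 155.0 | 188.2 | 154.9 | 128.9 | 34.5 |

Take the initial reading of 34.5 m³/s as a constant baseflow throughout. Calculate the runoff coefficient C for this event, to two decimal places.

ΣQ_DR = 794.7 m³/s; V = ΣQ_DR·Δt = 2.861 × 10^6 m³.
Runoff depth d = V / A = 47.76 mm.
C = d / P = 47.76 / 64 = 0.75.

C ≈ 0.75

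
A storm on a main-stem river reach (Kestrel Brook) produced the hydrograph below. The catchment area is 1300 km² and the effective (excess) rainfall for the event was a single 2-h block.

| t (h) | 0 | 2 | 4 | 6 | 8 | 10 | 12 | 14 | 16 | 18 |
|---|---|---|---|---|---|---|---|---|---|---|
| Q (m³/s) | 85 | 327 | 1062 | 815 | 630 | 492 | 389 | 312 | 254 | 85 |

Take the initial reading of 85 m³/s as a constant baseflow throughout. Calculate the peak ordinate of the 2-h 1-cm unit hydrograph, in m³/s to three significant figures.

U_p ≈ 490 m³/s

Direct runoff: 0.0, 242.0, 977.0, 730.0, 545.0, 407.0, 304.0, 227.0, 169.0, 0.0 m³/s; ΣQ_DR = 3601 m³/s, peak = 977.0 m³/s.
Runoff depth d = ΣQ_DR·Δt / A = 3601 × 7200 / (1300 km²) = 19.94 mm.
The 1-cm UH is the DRH scaled by (10 mm)/d, so U_p = 977.0 × 10/19.94 = 490 m³/s.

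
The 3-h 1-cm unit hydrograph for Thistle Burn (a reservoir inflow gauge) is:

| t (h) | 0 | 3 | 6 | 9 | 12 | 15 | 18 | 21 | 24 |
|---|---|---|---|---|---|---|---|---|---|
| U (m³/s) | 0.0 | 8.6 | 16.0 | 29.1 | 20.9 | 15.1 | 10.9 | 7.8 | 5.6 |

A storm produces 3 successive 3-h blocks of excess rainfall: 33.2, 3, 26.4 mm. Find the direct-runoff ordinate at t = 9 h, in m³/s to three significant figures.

Q ≈ 124 m³/s

By discrete convolution, Q_j = Σ (P_i / 10 mm) · U_{j−i}.
At t = 9 h (j=3): Q = (33.2/10)·29.1 + (3/10)·16.0 + (26.4/10)·8.6 = 124 m³/s.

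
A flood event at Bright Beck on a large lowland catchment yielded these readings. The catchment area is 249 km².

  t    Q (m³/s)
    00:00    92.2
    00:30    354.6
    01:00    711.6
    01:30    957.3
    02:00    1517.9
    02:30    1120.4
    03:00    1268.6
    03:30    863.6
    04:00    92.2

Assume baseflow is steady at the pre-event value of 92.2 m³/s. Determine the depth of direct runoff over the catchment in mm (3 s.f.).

Direct runoff: 0.0, 262.4, 619.4, 865.1, 1425.7, 1028.2, 1176.4, 771.4, 0.0 m³/s; ΣQ_DR = 6149 m³/s.
V = ΣQ_DR · Δt = 6149 × 1800 s = 1.107 × 10^7 m³.
Over A = 249 km², depth = V / A = 44.4 mm.

d ≈ 44.4 mm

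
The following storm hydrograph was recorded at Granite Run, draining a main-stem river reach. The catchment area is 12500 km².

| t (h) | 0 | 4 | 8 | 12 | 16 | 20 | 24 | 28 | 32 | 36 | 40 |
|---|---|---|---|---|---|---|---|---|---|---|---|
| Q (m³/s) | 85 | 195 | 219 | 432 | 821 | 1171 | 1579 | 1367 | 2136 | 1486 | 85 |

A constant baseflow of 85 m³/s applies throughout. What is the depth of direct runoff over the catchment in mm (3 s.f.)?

Direct runoff: 0.0, 110.0, 134.0, 347.0, 736.0, 1086.0, 1494.0, 1282.0, 2051.0, 1401.0, 0.0 m³/s; ΣQ_DR = 8641 m³/s.
V = ΣQ_DR · Δt = 8641 × 14400 s = 1.244 × 10^8 m³.
Over A = 12500 km², depth = V / A = 9.95 mm.

d ≈ 9.95 mm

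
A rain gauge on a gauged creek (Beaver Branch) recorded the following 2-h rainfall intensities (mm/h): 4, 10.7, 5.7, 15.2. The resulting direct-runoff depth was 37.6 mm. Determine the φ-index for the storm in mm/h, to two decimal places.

φ ≈ 4.27 mm/h

Only the 3 blocks with intensity above φ contribute runoff: 10.7, 5.7, 15.2 mm/h.
Σ(I−φ)·Δt = d  ⇒  (10.7+5.7+15.2 − 3φ)·2 = 37.6
φ = (31.60 − 37.6/2) / 3 = 4.27 mm/h.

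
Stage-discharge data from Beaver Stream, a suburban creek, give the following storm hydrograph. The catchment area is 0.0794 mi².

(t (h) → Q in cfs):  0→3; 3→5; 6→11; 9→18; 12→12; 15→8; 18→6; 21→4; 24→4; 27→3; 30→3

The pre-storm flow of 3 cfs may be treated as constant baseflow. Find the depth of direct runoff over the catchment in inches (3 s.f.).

Direct runoff: 0.0, 2.0, 8.0, 15.0, 9.0, 5.0, 3.0, 1.0, 1.0, 0.0, 0.0 cfs; ΣQ_DR = 44.00 cfs.
V = ΣQ_DR · Δt = 44.00 × 10800 s = 4.752 × 10^5 ft³.
Over A = 0.0794 mi², depth = V / A = 2.58 in.

d ≈ 2.58 in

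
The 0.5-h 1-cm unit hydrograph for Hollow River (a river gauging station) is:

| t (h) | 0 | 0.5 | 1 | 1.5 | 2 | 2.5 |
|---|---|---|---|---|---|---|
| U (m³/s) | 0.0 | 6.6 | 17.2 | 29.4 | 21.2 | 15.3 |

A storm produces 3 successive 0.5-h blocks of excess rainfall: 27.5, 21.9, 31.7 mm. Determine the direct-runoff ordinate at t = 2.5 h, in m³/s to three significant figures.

Q ≈ 182 m³/s

By discrete convolution, Q_j = Σ (P_i / 10 mm) · U_{j−i}.
At t = 2.5 h (j=5): Q = (27.5/10)·15.3 + (21.9/10)·21.2 + (31.7/10)·29.4 = 182 m³/s.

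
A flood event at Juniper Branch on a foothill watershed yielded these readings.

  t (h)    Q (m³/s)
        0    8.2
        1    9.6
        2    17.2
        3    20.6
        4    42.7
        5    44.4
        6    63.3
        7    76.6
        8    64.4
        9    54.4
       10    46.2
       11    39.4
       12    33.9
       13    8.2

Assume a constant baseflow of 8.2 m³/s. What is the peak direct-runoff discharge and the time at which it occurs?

Q_p = 68.4 m³/s at t = 7 h

Subtracting baseflow gives direct-runoff ordinates: 0.0, 1.4, 9.0, 12.4, 34.5, 36.2, 55.1, 68.4, 56.2, 46.2, 38.0, 31.2, 25.7, 0.0 m³/s.
The maximum is 68.4 m³/s, occurring at the reading for t = 7 h.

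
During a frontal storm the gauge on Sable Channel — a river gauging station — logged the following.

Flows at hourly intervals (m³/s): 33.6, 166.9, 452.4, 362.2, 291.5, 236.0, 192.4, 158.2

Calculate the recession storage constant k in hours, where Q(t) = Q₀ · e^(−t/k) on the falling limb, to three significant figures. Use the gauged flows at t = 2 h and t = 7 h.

k ≈ 4.76 h

On the falling limb, Q drops from 452.4 to 158.2 m³/s between t = 2 h and t = 7 h (Δt = 5 h).
k = −Δt / ln(Q₂/Q₁) = −5 / ln(158.2/452.4) = 4.76 h.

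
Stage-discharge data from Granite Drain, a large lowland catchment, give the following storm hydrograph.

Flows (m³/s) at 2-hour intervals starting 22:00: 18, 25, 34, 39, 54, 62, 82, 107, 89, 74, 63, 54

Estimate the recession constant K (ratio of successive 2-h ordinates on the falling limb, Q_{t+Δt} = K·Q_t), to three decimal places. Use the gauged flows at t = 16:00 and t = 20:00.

K ≈ 0.854

Using the recession-limb readings at t = 16:00 and t = 20:00: Q falls from 74 to 54 m³/s over 2 intervals.
K = (Q₂/Q₁)^(1/2) = (54/74)^(1/2) = 0.854.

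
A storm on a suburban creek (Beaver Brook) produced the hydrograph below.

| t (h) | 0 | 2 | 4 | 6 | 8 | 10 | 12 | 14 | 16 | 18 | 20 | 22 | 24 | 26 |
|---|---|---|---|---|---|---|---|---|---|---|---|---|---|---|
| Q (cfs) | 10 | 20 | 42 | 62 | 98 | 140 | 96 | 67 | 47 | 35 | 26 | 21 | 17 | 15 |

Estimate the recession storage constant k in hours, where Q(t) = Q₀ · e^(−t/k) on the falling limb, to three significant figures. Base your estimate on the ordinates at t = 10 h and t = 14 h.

k ≈ 5.43 h

On the falling limb, Q drops from 140 to 67 cfs between t = 10 h and t = 14 h (Δt = 4 h).
k = −Δt / ln(Q₂/Q₁) = −4 / ln(67/140) = 5.43 h.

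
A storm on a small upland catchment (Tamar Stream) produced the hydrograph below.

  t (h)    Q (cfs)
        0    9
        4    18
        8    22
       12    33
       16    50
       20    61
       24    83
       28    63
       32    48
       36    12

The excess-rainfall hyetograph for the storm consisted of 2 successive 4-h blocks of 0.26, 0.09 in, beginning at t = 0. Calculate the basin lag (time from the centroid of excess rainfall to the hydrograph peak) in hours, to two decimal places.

t_L ≈ 20.97 h

Centroid of excess rainfall: t_c = Σ P_i·t̄_i / ΣP_i = 3.0286 h (block centres at 2, 6 h).
Hydrograph peak occurs at t = 24 h, so basin lag t_L = 24 − 3.0286 = 20.97 h.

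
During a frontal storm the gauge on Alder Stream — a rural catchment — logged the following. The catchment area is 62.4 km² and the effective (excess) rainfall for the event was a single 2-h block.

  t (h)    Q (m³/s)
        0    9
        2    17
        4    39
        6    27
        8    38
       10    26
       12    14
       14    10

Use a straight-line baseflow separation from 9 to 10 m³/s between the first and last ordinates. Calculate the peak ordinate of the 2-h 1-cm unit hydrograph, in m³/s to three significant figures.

U_p ≈ 24.8 m³/s

Direct runoff: 0.00, 7.86, 29.71, 17.57, 28.43, 16.29, 4.14, 0.00 m³/s; ΣQ_DR = 104.0 m³/s, peak = 29.71 m³/s.
Runoff depth d = ΣQ_DR·Δt / A = 104.0 × 7200 / (62.4 km²) = 12.00 mm.
The 1-cm UH is the DRH scaled by (10 mm)/d, so U_p = 29.71 × 10/12.00 = 24.8 m³/s.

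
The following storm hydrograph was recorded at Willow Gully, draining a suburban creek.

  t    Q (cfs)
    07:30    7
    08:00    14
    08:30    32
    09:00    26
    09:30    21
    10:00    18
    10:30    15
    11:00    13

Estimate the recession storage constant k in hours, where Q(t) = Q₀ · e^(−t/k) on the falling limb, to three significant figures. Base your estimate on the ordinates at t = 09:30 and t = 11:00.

k ≈ 3.13 h

On the falling limb, Q drops from 21 to 13 cfs between t = 09:30 and t = 11:00 (Δt = 1.5 h).
k = −Δt / ln(Q₂/Q₁) = −1.5 / ln(13/21) = 3.13 h.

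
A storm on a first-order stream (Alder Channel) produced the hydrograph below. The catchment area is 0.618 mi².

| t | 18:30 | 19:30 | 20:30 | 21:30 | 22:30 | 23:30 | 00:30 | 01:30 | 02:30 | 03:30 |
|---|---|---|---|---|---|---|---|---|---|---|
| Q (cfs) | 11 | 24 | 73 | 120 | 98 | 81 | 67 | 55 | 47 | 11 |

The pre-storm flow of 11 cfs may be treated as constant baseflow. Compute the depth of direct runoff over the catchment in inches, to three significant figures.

Direct runoff: 0.0, 13.0, 62.0, 109.0, 87.0, 70.0, 56.0, 44.0, 36.0, 0.0 cfs; ΣQ_DR = 477.0 cfs.
V = ΣQ_DR · Δt = 477.0 × 3600 s = 1.717 × 10^6 ft³.
Over A = 0.618 mi², depth = V / A = 1.20 in.

d ≈ 1.20 in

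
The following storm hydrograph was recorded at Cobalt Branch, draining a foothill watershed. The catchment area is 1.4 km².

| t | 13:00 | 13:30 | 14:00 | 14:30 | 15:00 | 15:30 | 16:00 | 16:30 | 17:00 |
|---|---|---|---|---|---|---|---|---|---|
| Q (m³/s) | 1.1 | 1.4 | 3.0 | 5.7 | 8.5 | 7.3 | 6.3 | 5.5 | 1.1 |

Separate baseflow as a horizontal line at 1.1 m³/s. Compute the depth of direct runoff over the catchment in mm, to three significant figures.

Direct runoff: 0.0, 0.3, 1.9, 4.6, 7.4, 6.2, 5.2, 4.4, 0.0 m³/s; ΣQ_DR = 30.00 m³/s.
V = ΣQ_DR · Δt = 30.00 × 1800 s = 54000 m³.
Over A = 1.4 km², depth = V / A = 38.6 mm.

d ≈ 38.6 mm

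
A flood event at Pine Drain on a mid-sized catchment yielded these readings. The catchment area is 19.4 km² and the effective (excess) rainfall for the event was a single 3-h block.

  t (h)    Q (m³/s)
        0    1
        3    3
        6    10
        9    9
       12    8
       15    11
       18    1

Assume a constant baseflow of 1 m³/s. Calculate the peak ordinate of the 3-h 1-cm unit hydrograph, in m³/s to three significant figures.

Direct runoff: 0.0, 2.0, 9.0, 8.0, 7.0, 10.0, 0.0 m³/s; ΣQ_DR = 36.00 m³/s, peak = 10.0 m³/s.
Runoff depth d = ΣQ_DR·Δt / A = 36.00 × 10800 / (19.4 km²) = 20.04 mm.
The 1-cm UH is the DRH scaled by (10 mm)/d, so U_p = 10.0 × 10/20.04 = 4.99 m³/s.

U_p ≈ 4.99 m³/s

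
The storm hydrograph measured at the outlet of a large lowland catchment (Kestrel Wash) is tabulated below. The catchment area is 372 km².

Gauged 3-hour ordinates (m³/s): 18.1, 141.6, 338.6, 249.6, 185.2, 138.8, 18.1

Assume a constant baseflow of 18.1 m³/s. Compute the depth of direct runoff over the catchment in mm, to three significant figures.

Direct runoff: 0.0, 123.5, 320.5, 231.5, 167.1, 120.7, 0.0 m³/s; ΣQ_DR = 963.3 m³/s.
V = ΣQ_DR · Δt = 963.3 × 10800 s = 1.040 × 10^7 m³.
Over A = 372 km², depth = V / A = 28.0 mm.

d ≈ 28.0 mm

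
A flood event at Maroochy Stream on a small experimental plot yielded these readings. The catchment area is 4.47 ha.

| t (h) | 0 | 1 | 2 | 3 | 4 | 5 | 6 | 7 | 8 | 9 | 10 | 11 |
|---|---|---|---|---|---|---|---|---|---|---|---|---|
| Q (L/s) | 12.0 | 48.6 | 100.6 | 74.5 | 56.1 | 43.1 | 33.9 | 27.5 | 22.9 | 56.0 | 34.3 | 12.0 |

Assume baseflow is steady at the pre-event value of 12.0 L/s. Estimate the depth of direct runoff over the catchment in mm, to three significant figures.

d ≈ 30.4 mm

Direct runoff: 0.0, 36.6, 88.6, 62.5, 44.1, 31.1, 21.9, 15.5, 10.9, 44.0, 22.3, 0.0 L/s; ΣQ_DR = 377.5 L/s.
V = ΣQ_DR · Δt = 377.5 × 3600 s = 1.359 × 10^6 L.
Over A = 4.47 ha, depth = V / A = 30.4 mm.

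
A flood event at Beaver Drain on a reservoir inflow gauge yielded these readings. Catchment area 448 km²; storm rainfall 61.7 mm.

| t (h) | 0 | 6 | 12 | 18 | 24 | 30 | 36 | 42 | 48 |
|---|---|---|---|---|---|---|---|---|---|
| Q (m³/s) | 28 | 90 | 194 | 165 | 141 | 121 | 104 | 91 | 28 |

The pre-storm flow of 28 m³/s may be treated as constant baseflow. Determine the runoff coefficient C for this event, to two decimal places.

C ≈ 0.55

ΣQ_DR = 710.0 m³/s; V = ΣQ_DR·Δt = 1.534 × 10^7 m³.
Runoff depth d = V / A = 34.23 mm.
C = d / P = 34.23 / 61.7 = 0.55.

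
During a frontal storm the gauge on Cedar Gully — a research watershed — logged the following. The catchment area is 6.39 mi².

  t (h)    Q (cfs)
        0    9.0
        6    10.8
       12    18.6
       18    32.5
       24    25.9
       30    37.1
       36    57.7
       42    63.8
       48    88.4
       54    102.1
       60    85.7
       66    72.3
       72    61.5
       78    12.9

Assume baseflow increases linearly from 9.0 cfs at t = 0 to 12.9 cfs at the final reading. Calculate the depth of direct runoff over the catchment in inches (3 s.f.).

Direct runoff: 0.00, 1.50, 9.00, 22.60, 15.70, 26.60, 46.90, 52.70, 77.00, 90.40, 73.70, 60.00, 48.90, 0.00 cfs; ΣQ_DR = 525.0 cfs.
V = ΣQ_DR · Δt = 525.0 × 21600 s = 1.134 × 10^7 ft³.
Over A = 6.39 mi², depth = V / A = 0.764 in.

d ≈ 0.764 in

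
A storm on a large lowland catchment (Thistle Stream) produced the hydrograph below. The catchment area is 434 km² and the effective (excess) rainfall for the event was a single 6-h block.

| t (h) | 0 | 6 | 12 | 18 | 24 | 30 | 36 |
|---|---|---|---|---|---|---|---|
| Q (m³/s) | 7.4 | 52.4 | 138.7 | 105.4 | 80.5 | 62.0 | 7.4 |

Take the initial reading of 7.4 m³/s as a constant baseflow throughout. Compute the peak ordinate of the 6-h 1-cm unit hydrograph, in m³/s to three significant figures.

Direct runoff: 0.0, 45.0, 131.3, 98.0, 73.1, 54.6, 0.0 m³/s; ΣQ_DR = 402.0 m³/s, peak = 131.3 m³/s.
Runoff depth d = ΣQ_DR·Δt / A = 402.0 × 21600 / (434 km²) = 20.01 mm.
The 1-cm UH is the DRH scaled by (10 mm)/d, so U_p = 131.3 × 10/20.01 = 65.6 m³/s.

U_p ≈ 65.6 m³/s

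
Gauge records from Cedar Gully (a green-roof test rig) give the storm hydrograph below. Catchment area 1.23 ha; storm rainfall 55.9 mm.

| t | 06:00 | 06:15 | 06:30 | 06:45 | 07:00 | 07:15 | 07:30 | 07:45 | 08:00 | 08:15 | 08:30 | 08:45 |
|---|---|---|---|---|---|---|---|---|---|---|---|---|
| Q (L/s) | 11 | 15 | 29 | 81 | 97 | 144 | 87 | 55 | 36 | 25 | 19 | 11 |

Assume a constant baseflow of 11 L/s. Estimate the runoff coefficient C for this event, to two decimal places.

C ≈ 0.63

ΣQ_DR = 478.0 L/s; V = ΣQ_DR·Δt = 4.302 × 10^5 L.
Runoff depth d = V / A = 34.98 mm.
C = d / P = 34.98 / 55.9 = 0.63.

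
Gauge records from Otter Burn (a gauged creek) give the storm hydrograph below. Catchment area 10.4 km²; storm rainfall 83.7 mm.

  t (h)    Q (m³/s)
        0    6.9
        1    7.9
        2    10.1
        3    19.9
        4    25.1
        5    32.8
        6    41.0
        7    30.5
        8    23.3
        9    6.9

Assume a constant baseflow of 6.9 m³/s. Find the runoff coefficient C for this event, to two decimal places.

C ≈ 0.56

ΣQ_DR = 135.4 m³/s; V = ΣQ_DR·Δt = 4.874 × 10^5 m³.
Runoff depth d = V / A = 46.87 mm.
C = d / P = 46.87 / 83.7 = 0.56.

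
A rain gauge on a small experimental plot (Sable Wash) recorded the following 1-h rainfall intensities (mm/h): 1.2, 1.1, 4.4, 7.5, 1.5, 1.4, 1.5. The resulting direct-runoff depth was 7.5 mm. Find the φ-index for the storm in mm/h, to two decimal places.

Only the 2 blocks with intensity above φ contribute runoff: 4.4, 7.5 mm/h.
Σ(I−φ)·Δt = d  ⇒  (4.4+7.5 − 2φ)·1 = 7.5
φ = (11.90 − 7.5/1) / 2 = 2.20 mm/h.

φ ≈ 2.20 mm/h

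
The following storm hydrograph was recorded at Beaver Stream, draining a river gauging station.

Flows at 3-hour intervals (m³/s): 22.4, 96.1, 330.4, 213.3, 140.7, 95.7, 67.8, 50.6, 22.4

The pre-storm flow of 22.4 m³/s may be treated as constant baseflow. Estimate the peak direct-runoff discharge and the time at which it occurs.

Subtracting baseflow gives direct-runoff ordinates: 0.0, 73.7, 308.0, 190.9, 118.3, 73.3, 45.4, 28.2, 0.0 m³/s.
The maximum is 308.0 m³/s, occurring at the reading for t = 6 h.

Q_p = 308.0 m³/s at t = 6 h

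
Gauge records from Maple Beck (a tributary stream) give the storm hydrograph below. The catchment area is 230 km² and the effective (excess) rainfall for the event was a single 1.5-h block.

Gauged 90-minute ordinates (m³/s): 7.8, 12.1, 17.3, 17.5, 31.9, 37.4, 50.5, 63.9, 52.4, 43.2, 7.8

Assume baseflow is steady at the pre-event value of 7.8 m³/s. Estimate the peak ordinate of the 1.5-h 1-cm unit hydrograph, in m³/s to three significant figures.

U_p ≈ 93.3 m³/s

Direct runoff: 0.0, 4.3, 9.5, 9.7, 24.1, 29.6, 42.7, 56.1, 44.6, 35.4, 0.0 m³/s; ΣQ_DR = 256.0 m³/s, peak = 56.1 m³/s.
Runoff depth d = ΣQ_DR·Δt / A = 256.0 × 5400 / (230 km²) = 6.010 mm.
The 1-cm UH is the DRH scaled by (10 mm)/d, so U_p = 56.1 × 10/6.010 = 93.3 m³/s.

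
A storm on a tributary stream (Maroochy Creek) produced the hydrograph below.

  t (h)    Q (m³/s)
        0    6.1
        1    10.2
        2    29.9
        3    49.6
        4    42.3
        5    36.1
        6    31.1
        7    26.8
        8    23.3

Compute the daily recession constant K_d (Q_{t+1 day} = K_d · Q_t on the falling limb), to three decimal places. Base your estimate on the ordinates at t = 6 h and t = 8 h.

Between t = 6 h and t = 8 h the flow falls from 31.1 to 23.3 m³/s over 2×1 h = 2 h.
Per-interval ratio K = (23.3/31.1)^(1/2) = 0.8656; K_d = K^(24/1) = 0.031.

K_d ≈ 0.031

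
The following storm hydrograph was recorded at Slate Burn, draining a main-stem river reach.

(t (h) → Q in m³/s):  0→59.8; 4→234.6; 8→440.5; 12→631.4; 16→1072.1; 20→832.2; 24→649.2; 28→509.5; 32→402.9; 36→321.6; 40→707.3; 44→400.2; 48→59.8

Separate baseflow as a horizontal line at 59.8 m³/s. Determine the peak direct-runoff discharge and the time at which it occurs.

Subtracting baseflow gives direct-runoff ordinates: 0.0, 174.8, 380.7, 571.6, 1012.3, 772.4, 589.4, 449.7, 343.1, 261.8, 647.5, 340.4, 0.0 m³/s.
The maximum is 1012.3 m³/s, occurring at the reading for t = 16 h.

Q_p = 1012.3 m³/s at t = 16 h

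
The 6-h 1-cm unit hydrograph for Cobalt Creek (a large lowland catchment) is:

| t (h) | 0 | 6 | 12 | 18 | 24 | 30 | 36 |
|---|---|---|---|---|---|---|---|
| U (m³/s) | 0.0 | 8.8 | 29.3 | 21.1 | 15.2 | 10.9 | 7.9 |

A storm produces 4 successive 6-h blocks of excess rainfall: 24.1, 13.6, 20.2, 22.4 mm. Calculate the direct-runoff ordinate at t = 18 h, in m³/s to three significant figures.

Q ≈ 108 m³/s

By discrete convolution, Q_j = Σ (P_i / 10 mm) · U_{j−i}.
At t = 18 h (j=3): Q = (24.1/10)·21.1 + (13.6/10)·29.3 + (20.2/10)·8.8 + (22.4/10)·0.0 = 108 m³/s.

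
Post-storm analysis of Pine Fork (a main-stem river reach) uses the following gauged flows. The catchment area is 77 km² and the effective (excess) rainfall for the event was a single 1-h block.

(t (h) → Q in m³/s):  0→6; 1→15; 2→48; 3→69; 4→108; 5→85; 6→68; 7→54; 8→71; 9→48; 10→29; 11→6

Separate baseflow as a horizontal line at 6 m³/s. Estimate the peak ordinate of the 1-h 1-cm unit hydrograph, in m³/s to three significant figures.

Direct runoff: 0.0, 9.0, 42.0, 63.0, 102.0, 79.0, 62.0, 48.0, 65.0, 42.0, 23.0, 0.0 m³/s; ΣQ_DR = 535.0 m³/s, peak = 102.0 m³/s.
Runoff depth d = ΣQ_DR·Δt / A = 535.0 × 3600 / (77 km²) = 25.01 mm.
The 1-cm UH is the DRH scaled by (10 mm)/d, so U_p = 102.0 × 10/25.01 = 40.8 m³/s.

U_p ≈ 40.8 m³/s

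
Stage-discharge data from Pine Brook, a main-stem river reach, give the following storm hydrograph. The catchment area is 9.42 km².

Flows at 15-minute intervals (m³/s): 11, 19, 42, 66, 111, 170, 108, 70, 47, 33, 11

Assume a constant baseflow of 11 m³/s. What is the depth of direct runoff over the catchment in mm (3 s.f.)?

Direct runoff: 0.0, 8.0, 31.0, 55.0, 100.0, 159.0, 97.0, 59.0, 36.0, 22.0, 0.0 m³/s; ΣQ_DR = 567.0 m³/s.
V = ΣQ_DR · Δt = 567.0 × 900 s = 5.103 × 10^5 m³.
Over A = 9.42 km², depth = V / A = 54.2 mm.

d ≈ 54.2 mm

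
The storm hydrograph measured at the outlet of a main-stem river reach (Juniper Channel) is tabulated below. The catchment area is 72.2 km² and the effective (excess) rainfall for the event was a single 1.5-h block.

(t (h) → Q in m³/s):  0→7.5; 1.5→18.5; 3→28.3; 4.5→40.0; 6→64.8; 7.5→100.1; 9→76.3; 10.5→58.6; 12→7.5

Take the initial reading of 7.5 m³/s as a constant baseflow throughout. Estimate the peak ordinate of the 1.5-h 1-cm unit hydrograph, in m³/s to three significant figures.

U_p ≈ 37.1 m³/s

Direct runoff: 0.0, 11.0, 20.8, 32.5, 57.3, 92.6, 68.8, 51.1, 0.0 m³/s; ΣQ_DR = 334.1 m³/s, peak = 92.6 m³/s.
Runoff depth d = ΣQ_DR·Δt / A = 334.1 × 5400 / (72.2 km²) = 24.99 mm.
The 1-cm UH is the DRH scaled by (10 mm)/d, so U_p = 92.6 × 10/24.99 = 37.1 m³/s.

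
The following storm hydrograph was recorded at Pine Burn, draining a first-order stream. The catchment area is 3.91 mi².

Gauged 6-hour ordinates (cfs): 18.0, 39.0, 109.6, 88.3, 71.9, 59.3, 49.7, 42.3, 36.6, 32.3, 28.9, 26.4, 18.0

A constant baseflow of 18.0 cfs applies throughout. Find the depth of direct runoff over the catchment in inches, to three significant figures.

d ≈ 0.919 in

Direct runoff: 0.0, 21.0, 91.6, 70.3, 53.9, 41.3, 31.7, 24.3, 18.6, 14.3, 10.9, 8.4, 0.0 cfs; ΣQ_DR = 386.3 cfs.
V = ΣQ_DR · Δt = 386.3 × 21600 s = 8.344 × 10^6 ft³.
Over A = 3.91 mi², depth = V / A = 0.919 in.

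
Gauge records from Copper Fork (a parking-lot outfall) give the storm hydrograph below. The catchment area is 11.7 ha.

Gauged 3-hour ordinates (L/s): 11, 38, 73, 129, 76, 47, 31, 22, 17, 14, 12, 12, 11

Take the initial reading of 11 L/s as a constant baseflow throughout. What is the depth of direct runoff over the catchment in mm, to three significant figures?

d ≈ 32.3 mm

Direct runoff: 0.0, 27.0, 62.0, 118.0, 65.0, 36.0, 20.0, 11.0, 6.0, 3.0, 1.0, 1.0, 0.0 L/s; ΣQ_DR = 350.0 L/s.
V = ΣQ_DR · Δt = 350.0 × 10800 s = 3.780 × 10^6 L.
Over A = 11.7 ha, depth = V / A = 32.3 mm.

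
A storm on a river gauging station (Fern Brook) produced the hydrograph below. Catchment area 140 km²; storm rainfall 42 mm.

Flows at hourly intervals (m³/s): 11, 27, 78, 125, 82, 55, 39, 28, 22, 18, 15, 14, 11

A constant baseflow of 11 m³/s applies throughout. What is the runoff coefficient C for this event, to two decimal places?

ΣQ_DR = 382.0 m³/s; V = ΣQ_DR·Δt = 1.375 × 10^6 m³.
Runoff depth d = V / A = 9.823 mm.
C = d / P = 9.823 / 42 = 0.23.

C ≈ 0.23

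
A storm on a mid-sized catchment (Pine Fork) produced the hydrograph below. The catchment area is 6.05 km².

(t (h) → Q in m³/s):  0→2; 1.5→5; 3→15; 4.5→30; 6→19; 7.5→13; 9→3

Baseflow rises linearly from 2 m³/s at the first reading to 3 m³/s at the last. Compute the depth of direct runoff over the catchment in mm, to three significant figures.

Direct runoff: 0.00, 2.83, 12.67, 27.50, 16.33, 10.17, 0.00 m³/s; ΣQ_DR = 69.50 m³/s.
V = ΣQ_DR · Δt = 69.50 × 5400 s = 3.753 × 10^5 m³.
Over A = 6.05 km², depth = V / A = 62.0 mm.

d ≈ 62.0 mm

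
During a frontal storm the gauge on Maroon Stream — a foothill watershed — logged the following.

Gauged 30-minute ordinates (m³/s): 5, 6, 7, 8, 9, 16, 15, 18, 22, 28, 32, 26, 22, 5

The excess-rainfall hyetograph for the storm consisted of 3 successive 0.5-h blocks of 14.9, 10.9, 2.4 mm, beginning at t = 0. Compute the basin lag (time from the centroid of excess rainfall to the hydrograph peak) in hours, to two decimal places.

t_L ≈ 4.47 h

Centroid of excess rainfall: t_c = Σ P_i·t̄_i / ΣP_i = 0.5284 h (block centres at 0.25, 0.75, 1.25 h).
Hydrograph peak occurs at t = 5 h, so basin lag t_L = 5 − 0.5284 = 4.47 h.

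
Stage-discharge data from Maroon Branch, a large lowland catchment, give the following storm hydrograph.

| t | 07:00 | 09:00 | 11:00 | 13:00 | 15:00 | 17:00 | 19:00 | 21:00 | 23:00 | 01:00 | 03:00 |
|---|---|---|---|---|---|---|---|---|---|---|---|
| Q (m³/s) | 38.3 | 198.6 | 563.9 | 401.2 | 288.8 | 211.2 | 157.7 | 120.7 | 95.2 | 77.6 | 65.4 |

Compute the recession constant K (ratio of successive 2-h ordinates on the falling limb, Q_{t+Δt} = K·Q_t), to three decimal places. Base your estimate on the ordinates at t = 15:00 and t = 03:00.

Using the recession-limb readings at t = 15:00 and t = 03:00: Q falls from 288.8 to 65.4 m³/s over 6 intervals.
K = (Q₂/Q₁)^(1/6) = (65.4/288.8)^(1/6) = 0.781.

K ≈ 0.781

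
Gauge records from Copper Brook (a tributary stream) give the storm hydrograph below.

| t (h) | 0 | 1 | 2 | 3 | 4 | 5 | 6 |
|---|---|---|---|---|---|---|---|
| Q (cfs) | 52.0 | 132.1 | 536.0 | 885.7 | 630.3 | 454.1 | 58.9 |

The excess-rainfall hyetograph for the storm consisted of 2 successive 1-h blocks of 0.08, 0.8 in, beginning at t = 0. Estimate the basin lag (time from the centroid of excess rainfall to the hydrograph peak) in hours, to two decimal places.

t_L ≈ 1.59 h

Centroid of excess rainfall: t_c = Σ P_i·t̄_i / ΣP_i = 1.4091 h (block centres at 0.5, 1.5 h).
Hydrograph peak occurs at t = 3 h, so basin lag t_L = 3 − 1.4091 = 1.59 h.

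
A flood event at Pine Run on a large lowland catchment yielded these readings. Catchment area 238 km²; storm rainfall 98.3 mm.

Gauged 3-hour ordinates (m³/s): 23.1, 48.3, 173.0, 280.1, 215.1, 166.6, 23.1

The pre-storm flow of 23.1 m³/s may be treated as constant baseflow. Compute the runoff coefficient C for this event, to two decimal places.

C ≈ 0.35

ΣQ_DR = 767.6 m³/s; V = ΣQ_DR·Δt = 8.290 × 10^6 m³.
Runoff depth d = V / A = 34.83 mm.
C = d / P = 34.83 / 98.3 = 0.35.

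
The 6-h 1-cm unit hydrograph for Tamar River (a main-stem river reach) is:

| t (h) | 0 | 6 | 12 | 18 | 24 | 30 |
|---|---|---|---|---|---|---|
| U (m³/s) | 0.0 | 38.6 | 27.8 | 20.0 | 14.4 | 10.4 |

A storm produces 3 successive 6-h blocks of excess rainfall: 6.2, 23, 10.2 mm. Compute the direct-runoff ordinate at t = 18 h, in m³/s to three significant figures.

Q ≈ 116 m³/s

By discrete convolution, Q_j = Σ (P_i / 10 mm) · U_{j−i}.
At t = 18 h (j=3): Q = (6.2/10)·20.0 + (23/10)·27.8 + (10.2/10)·38.6 = 116 m³/s.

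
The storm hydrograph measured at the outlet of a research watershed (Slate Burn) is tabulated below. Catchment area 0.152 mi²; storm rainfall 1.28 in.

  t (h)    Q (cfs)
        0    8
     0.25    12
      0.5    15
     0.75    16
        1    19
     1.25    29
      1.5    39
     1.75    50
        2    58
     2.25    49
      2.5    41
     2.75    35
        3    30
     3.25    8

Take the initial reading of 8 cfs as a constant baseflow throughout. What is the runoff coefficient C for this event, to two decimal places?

ΣQ_DR = 297.0 cfs; V = ΣQ_DR·Δt = 2.673 × 10^5 ft³.
Runoff depth d = V / A = 0.7570 in.
C = d / P = 0.7570 / 1.28 = 0.59.

C ≈ 0.59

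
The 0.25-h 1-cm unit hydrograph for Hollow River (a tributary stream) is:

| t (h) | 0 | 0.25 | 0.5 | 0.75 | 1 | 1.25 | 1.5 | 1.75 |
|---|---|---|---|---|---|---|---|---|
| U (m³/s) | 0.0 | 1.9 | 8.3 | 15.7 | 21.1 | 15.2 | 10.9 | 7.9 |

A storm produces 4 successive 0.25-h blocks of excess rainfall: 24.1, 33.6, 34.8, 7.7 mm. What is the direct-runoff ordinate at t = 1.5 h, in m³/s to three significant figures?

By discrete convolution, Q_j = Σ (P_i / 10 mm) · U_{j−i}.
At t = 1.5 h (j=6): Q = (24.1/10)·10.9 + (33.6/10)·15.2 + (34.8/10)·21.1 + (7.7/10)·15.7 = 163 m³/s.

Q ≈ 163 m³/s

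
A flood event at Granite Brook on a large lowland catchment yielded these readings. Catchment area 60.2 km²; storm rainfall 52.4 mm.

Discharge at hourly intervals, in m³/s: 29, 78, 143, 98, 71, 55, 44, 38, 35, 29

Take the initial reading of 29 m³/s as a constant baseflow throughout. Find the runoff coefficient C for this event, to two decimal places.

ΣQ_DR = 330.0 m³/s; V = ΣQ_DR·Δt = 1.188 × 10^6 m³.
Runoff depth d = V / A = 19.73 mm.
C = d / P = 19.73 / 52.4 = 0.38.

C ≈ 0.38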